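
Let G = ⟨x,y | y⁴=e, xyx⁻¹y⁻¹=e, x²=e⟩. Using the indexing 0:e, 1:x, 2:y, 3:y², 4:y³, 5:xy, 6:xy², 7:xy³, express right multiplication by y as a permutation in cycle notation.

(0 2 3 4)(1 5 6 7)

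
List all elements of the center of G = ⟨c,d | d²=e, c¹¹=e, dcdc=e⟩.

An element z ∈ Z(G) iff z commutes with every generator.
For example e is central: e·c = c = c·e; e·d = d = d·e.
Whereas c ∉ Z(G) since c·d = cd ≠ c¹⁰d = d·c.
Checking each of the 22 elements this way gives Z(G) = {e}, of order 1.

Answer: {e}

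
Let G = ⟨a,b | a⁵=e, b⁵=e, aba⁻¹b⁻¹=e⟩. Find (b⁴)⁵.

Compute successive powers of (b⁴), reducing at each step:
  (b⁴)²: (b⁴) · b⁴ = b³
  (b⁴)³: (b³) · b⁴ = b²
  (b⁴)⁴: (b²) · b⁴ = b
  (b⁴)⁵: b · b⁴ = e

Answer: e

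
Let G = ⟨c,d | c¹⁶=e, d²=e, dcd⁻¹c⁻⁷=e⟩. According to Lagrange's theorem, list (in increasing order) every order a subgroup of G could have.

|G| = 32 = 2⁵. By Lagrange's theorem the order of any subgroup divides 32; the divisors of 32 are 1, 2, 4, 8, 16, 32.

Answer: 1, 2, 4, 8, 16, 32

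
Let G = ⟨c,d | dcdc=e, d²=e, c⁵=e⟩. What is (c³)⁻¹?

The order of (c³) is 5 (smallest k with (c³)ᵏ = e), so (c³)⁻¹ = (c³)⁴ = c².
Check: (c³) · (c²) → (c³) · c² = e, giving e as required.

Answer: c²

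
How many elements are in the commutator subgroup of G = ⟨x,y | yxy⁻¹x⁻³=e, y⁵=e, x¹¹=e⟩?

G' = [G, G] is generated by all commutators. The generator-pair commutators are: [x, y] = x⁹.
The subgroup they normally generate is {e, x, x², x³, x⁴, x⁵, x⁶, x⁷, x⁸, x⁹, x¹⁰}, of order 11.
Check: |G/G'| = 55/11 = 5 is the order of the abelianisation.

Answer: 11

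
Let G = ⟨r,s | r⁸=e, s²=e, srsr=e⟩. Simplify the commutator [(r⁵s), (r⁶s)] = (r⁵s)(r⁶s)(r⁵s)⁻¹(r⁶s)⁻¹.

[(r⁵s), (r⁶s)] = (r⁵s)·(r⁶s)·(r⁵s)⁻¹·(r⁶s)⁻¹.
  (r⁵s) · (r⁶s) = r⁷
  (r⁷) · (r⁵s) = r⁴s
  (r⁴s) · (r⁶s) = r⁶

Answer: r⁶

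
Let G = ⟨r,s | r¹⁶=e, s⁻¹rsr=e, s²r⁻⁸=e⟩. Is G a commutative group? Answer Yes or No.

r·s = rs but s·r = r⁷s⁻¹, so r·s ≠ s·r and G is not abelian.

Answer: No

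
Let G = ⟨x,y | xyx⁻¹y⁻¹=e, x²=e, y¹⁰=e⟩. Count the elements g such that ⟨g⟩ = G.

⟨g⟩ = G would require ord(g) = |G| = 20, but the maximum element order in G is 10 < 20. So G is not cyclic and no single element generates it: the count is 0.

Answer: 0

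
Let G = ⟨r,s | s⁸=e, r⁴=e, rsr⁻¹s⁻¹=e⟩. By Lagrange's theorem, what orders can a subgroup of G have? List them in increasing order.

|G| = 32 = 2⁵. By Lagrange's theorem the order of any subgroup divides 32; the divisors of 32 are 1, 2, 4, 8, 16, 32.

Answer: 1, 2, 4, 8, 16, 32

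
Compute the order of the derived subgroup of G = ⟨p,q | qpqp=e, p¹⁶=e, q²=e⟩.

G' = [G, G] is generated by all commutators. The generator-pair commutators are: [p, q] = p².
The subgroup they normally generate is {e, p², p⁴, p⁶, p⁸, p¹⁰, p¹², p¹⁴}, of order 8.
Check: |G/G'| = 32/8 = 4 is the order of the abelianisation.

Answer: 8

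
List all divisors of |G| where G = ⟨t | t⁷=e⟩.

|G| = 7 = 7. By Lagrange's theorem the order of any subgroup divides 7; the divisors of 7 are 1, 7.

Answer: 1, 7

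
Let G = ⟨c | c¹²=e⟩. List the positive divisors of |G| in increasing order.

|G| = 12 = 2² · 3. By Lagrange's theorem the order of any subgroup divides 12; the divisors of 12 are 1, 2, 3, 4, 6, 12.

Answer: 1, 2, 3, 4, 6, 12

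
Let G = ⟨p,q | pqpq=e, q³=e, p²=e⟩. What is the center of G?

An element z ∈ Z(G) iff z commutes with every generator.
For example e is central: e·p = p = p·e; e·q = q = q·e.
Whereas p ∉ Z(G) since p·q = pq ≠ pq² = q·p.
Checking each of the 6 elements this way gives Z(G) = {e}, of order 1.

Answer: {e}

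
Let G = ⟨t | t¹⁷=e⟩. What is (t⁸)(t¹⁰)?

Compute (t⁸) · (t¹⁰) by multiplying left to right and reducing via the relations at each step:
  (t⁸) · t¹⁰ = t

Answer: t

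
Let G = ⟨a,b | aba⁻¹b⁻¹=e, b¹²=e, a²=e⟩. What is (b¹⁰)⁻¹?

The order of (b¹⁰) is 6 (smallest k with (b¹⁰)ᵏ = e), so (b¹⁰)⁻¹ = (b¹⁰)⁵ = b².
Check: (b¹⁰) · (b²) → (b¹⁰) · b² = e, giving e as required.

Answer: b²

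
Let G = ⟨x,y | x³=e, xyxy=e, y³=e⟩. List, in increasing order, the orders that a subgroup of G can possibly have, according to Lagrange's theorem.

|G| = 12 = 2² · 3. By Lagrange's theorem the order of any subgroup divides 12; the divisors of 12 are 1, 2, 3, 4, 6, 12.

Answer: 1, 2, 3, 4, 6, 12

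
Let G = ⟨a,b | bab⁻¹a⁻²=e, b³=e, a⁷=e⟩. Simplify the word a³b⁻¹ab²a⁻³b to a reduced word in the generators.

Multiply left to right, reducing at each step:
  (a³) · b⁻¹ = a³b²
  (a³b²) · a = b²
  (b²) · b² = b
  b · a⁻³ = ab
  (ab) · b = ab²

Answer: ab²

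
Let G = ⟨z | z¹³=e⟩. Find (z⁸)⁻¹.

The order of (z⁸) is 13 (smallest k with (z⁸)ᵏ = e), so (z⁸)⁻¹ = (z⁸)¹² = z⁵.
Check: (z⁸) · (z⁵) → (z⁸) · z⁵ = e, giving e as required.

Answer: z⁵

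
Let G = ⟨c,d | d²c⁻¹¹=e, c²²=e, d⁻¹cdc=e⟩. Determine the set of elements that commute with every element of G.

An element z ∈ Z(G) iff z commutes with every generator.
For example c¹¹ is central: (c¹¹)·c = c¹² = c·(c¹¹); (c¹¹)·d = d⁻¹ = d·(c¹¹).
Whereas c ∉ Z(G) since c·d = cd ≠ c¹⁰d⁻¹ = d·c.
Checking each of the 44 elements this way gives Z(G) = {e, c¹¹}, of order 2.

Answer: {e, c¹¹}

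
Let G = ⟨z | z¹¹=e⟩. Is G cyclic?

|G| = 11. The element z has order 11 (its powers give 11 distinct elements), so ⟨z⟩ = G and G is cyclic.

Answer: Yes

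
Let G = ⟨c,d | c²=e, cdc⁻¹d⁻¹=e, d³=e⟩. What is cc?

Compute c · c by multiplying left to right and reducing via the relations at each step:
  c · c = e

Answer: e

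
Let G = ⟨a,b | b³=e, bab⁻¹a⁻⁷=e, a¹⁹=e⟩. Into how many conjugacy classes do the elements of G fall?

The conjugacy classes (representative and size) are:
  [e] (size 1), [a¹¹] (size 3), [a¹⁴] (size 3), [a⁶] (size 3), [a¹⁷] (size 3), [a¹²] (size 3), [a¹⁰] (size 3), [a²b] (size 19), [a¹⁸b²] (size 19).
Class equation: 1 + 3 + 3 + 3 + 3 + 3 + 3 + 19 + 19 = 57 = |G|. So G has 9 conjugacy classes.

Answer: 9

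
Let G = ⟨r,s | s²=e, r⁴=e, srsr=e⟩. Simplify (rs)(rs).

Compute (rs) · (rs) by multiplying left to right and reducing via the relations at each step:
  (rs) · r = s
  s · s = e

Answer: e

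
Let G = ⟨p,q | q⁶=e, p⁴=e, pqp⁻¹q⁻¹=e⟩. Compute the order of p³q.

Compute successive powers until reaching e:
  (p³q)¹ = p³q, (p³q)² = p²q², (p³q)³ = pq³, (p³q)⁴ = q⁴, (p³q)⁵ = p³q⁵, (p³q)⁶ = p², (p³q)⁷ = pq, (p³q)⁸ = q², (p³q)⁹ = p³q³, (p³q)¹⁰ = p²q⁴, (p³q)¹¹ = pq⁵, (p³q)¹² = e.
The smallest positive k with (p³q)ᵏ = e is 12.

Answer: 12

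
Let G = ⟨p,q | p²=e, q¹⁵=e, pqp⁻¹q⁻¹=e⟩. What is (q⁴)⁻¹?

The order of (q⁴) is 15 (smallest k with (q⁴)ᵏ = e), so (q⁴)⁻¹ = (q⁴)¹⁴ = q¹¹.
Check: (q⁴) · (q¹¹) → (q⁴) · q¹¹ = e, giving e as required.

Answer: q¹¹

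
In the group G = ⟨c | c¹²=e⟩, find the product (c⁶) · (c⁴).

Compute (c⁶) · (c⁴) by multiplying left to right and reducing via the relations at each step:
  (c⁶) · c⁴ = c¹⁰

Answer: c¹⁰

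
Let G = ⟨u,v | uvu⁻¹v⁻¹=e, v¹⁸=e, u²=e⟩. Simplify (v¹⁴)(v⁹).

Compute (v¹⁴) · (v⁹) by multiplying left to right and reducing via the relations at each step:
  (v¹⁴) · v⁹ = v⁵

Answer: v⁵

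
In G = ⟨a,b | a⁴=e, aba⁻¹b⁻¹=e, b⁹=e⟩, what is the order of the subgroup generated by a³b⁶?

|⟨a³b⁶⟩| equals the order of a³b⁶. Compute successive powers until reaching e:
  (a³b⁶)¹ = a³b⁶, (a³b⁶)² = a²b³, (a³b⁶)³ = a, (a³b⁶)⁴ = b⁶, (a³b⁶)⁵ = a³b³, (a³b⁶)⁶ = a², (a³b⁶)⁷ = ab⁶, (a³b⁶)⁸ = b³, (a³b⁶)⁹ = a³, (a³b⁶)¹⁰ = a²b⁶, (a³b⁶)¹¹ = ab³, (a³b⁶)¹² = e.
The smallest positive k with (a³b⁶)ᵏ = e is 12, so |⟨a³b⁶⟩| = 12.

Answer: 12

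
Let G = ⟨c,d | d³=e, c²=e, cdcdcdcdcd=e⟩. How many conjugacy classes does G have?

The conjugacy classes (representative and size) are:
  [e] (size 1), [cdcd²cdcd²c] (size 15), [dcdcd²c] (size 20), [cd²cd²c] (size 12), [d²cdcd²] (size 12).
Class equation: 1 + 15 + 20 + 12 + 12 = 60 = |G|. So G has 5 conjugacy classes.

Answer: 5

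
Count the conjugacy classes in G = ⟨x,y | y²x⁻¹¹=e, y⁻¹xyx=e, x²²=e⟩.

The conjugacy classes (representative and size) are:
  [e] (size 1), [x²¹] (size 2), [x²] (size 2), [x³] (size 2), [x¹⁸] (size 2), [x¹⁷] (size 2), [x⁶] (size 2), [x⁷] (size 2), [x⁸] (size 2), [x¹³] (size 2), [x¹²] (size 2), [x¹¹] (size 1), [x¹⁰y] (size 11), [x⁷y] (size 11).
Class equation: 1 + 2 + 2 + 2 + 2 + 2 + 2 + 2 + 2 + 2 + 2 + 1 + 11 + 11 = 44 = |G|. So G has 14 conjugacy classes.

Answer: 14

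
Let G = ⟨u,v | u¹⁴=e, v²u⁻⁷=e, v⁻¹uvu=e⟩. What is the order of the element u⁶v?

Compute successive powers until reaching e:
  (u⁶v)¹ = u⁶v, (u⁶v)² = u⁷, (u⁶v)³ = u⁶v⁻¹, (u⁶v)⁴ = e.
The smallest positive k with (u⁶v)ᵏ = e is 4.

Answer: 4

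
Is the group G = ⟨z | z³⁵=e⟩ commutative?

G has a single generator, so G is cyclic and hence abelian.

Answer: Yes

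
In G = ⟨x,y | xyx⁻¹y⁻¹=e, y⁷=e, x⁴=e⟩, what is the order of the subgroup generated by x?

|⟨x⟩| equals the order of x. Compute successive powers until reaching e:
  x¹ = x, x² = x², x³ = x³, x⁴ = e.
The smallest positive k with xᵏ = e is 4, so |⟨x⟩| = 4.

Answer: 4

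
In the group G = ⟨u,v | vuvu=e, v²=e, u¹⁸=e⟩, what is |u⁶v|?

Compute successive powers until reaching e:
  (u⁶v)¹ = u⁶v, (u⁶v)² = e.
The smallest positive k with (u⁶v)ᵏ = e is 2.

Answer: 2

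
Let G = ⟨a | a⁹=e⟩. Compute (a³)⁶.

Compute successive powers of (a³), reducing at each step:
  (a³)²: (a³) · a³ = a⁶
  (a³)³: (a⁶) · a³ = e
  (a³)⁴: e · a³ = a³
  (a³)⁵: (a³) · a³ = a⁶
  (a³)⁶: (a⁶) · a³ = e

Answer: e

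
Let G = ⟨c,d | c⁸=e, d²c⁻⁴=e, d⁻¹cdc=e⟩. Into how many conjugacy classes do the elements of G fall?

The conjugacy classes (representative and size) are:
  [e] (size 1), [c⁷] (size 2), [c⁶] (size 2), [c³] (size 2), [c⁴] (size 1), [c²d⁻¹] (size 4), [c³d⁻¹] (size 4).
Class equation: 1 + 2 + 2 + 2 + 1 + 4 + 4 = 16 = |G|. So G has 7 conjugacy classes.

Answer: 7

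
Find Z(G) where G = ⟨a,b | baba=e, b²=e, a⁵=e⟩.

An element z ∈ Z(G) iff z commutes with every generator.
For example e is central: e·a = a = a·e; e·b = b = b·e.
Whereas a ∉ Z(G) since a·b = ab ≠ a⁴b = b·a.
Checking each of the 10 elements this way gives Z(G) = {e}, of order 1.

Answer: {e}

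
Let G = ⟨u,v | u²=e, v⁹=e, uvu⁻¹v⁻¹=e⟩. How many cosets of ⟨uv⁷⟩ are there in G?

First find ord(uv⁷) by computing successive powers:
  (uv⁷)¹ = uv⁷, (uv⁷)² = v⁵, (uv⁷)³ = uv³, (uv⁷)⁴ = v, (uv⁷)⁵ = uv⁸, (uv⁷)⁶ = v⁶, (uv⁷)⁷ = uv⁴, (uv⁷)⁸ = v², (uv⁷)⁹ = u, (uv⁷)¹⁰ = v⁷, (uv⁷)¹¹ = uv⁵, (uv⁷)¹² = v³, (uv⁷)¹³ = uv, (uv⁷)¹⁴ = v⁸, (uv⁷)¹⁵ = uv⁶, (uv⁷)¹⁶ = v⁴, (uv⁷)¹⁷ = uv², (uv⁷)¹⁸ = e.
So |⟨uv⁷⟩| = ord(uv⁷) = 18. With |G| = 18, by Lagrange [G : ⟨uv⁷⟩] = 18/18 = 1.

Answer: 1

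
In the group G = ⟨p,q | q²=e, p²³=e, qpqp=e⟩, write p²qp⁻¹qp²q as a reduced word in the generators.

Multiply left to right, reducing at each step:
  (p²) · q = p²q
  (p²q) · p⁻¹ = p³q
  (p³q) · q = p³
  (p³) · p² = p⁵
  (p⁵) · q = p⁵q

Answer: p⁵q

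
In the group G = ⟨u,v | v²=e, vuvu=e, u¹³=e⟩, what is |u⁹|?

Compute successive powers until reaching e:
  (u⁹)¹ = u⁹, (u⁹)² = u⁵, (u⁹)³ = u, (u⁹)⁴ = u¹⁰, (u⁹)⁵ = u⁶, (u⁹)⁶ = u², (u⁹)⁷ = u¹¹, (u⁹)⁸ = u⁷, (u⁹)⁹ = u³, (u⁹)¹⁰ = u¹², (u⁹)¹¹ = u⁸, (u⁹)¹² = u⁴, (u⁹)¹³ = e.
The smallest positive k with (u⁹)ᵏ = e is 13.

Answer: 13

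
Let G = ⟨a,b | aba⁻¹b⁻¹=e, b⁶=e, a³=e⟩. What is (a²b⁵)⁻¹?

The order of (a²b⁵) is 6 (smallest k with (a²b⁵)ᵏ = e), so (a²b⁵)⁻¹ = (a²b⁵)⁵ = ab.
Check: (a²b⁵) · (ab) → (a²b⁵) · a = b⁵;   (b⁵) · b = e, giving e as required.

Answer: ab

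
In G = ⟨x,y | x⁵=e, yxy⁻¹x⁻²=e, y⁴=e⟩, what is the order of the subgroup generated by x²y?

|⟨x²y⟩| equals the order of x²y. Compute successive powers until reaching e:
  (x²y)¹ = x²y, (x²y)² = xy², (x²y)³ = x⁴y³, (x²y)⁴ = e.
The smallest positive k with (x²y)ᵏ = e is 4, so |⟨x²y⟩| = 4.

Answer: 4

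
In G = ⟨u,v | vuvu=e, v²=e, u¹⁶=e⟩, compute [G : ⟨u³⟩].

First find ord(u³) by computing successive powers:
  (u³)¹ = u³, (u³)² = u⁶, (u³)³ = u⁹, (u³)⁴ = u¹², (u³)⁵ = u¹⁵, (u³)⁶ = u², (u³)⁷ = u⁵, (u³)⁸ = u⁸, (u³)⁹ = u¹¹, (u³)¹⁰ = u¹⁴, (u³)¹¹ = u, (u³)¹² = u⁴, (u³)¹³ = u⁷, (u³)¹⁴ = u¹⁰, (u³)¹⁵ = u¹³, (u³)¹⁶ = e.
So |⟨u³⟩| = ord(u³) = 16. With |G| = 32, by Lagrange [G : ⟨u³⟩] = 32/16 = 2.

Answer: 2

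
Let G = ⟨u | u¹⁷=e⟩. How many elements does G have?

G is generated by a single element, so G is cyclic. The relator gives u¹⁷ = e and no smaller power is forced to be e, so the 17 powers {e, u, u², u³, u⁴, u⁵, u⁶, u⁷, u⁸, u⁹, u¹², u¹³, u¹¹, u¹⁰, u¹⁴, u¹⁵, u¹⁶} are distinct. Hence |G| = 17.

Answer: 17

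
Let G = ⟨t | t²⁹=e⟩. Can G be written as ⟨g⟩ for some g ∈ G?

|G| = 29. The element t has order 29 (its powers give 29 distinct elements), so ⟨t⟩ = G and G is cyclic.

Answer: Yes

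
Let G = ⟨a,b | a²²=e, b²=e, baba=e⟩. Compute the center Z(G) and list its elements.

An element z ∈ Z(G) iff z commutes with every generator.
For example a¹¹ is central: (a¹¹)·a = a¹² = a·(a¹¹); (a¹¹)·b = a¹¹b = b·(a¹¹).
Whereas a ∉ Z(G) since a·b = ab ≠ a²¹b = b·a.
Checking each of the 44 elements this way gives Z(G) = {e, a¹¹}, of order 2.

Answer: {e, a¹¹}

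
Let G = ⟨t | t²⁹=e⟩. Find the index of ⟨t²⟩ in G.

First find ord(t²) by computing successive powers:
  (t²)¹ = t², (t²)² = t⁴, (t²)³ = t⁶, (t²)⁴ = t⁸, (t²)⁵ = t¹⁰, (t²)⁶ = t¹², (t²)⁷ = t¹⁴, (t²)⁸ = t¹⁶, (t²)⁹ = t¹⁸, (t²)¹⁰ = t²⁰, (t²)¹¹ = t²², (t²)¹² = t²⁴, (t²)¹³ = t²⁶, (t²)¹⁴ = t²⁸, (t²)¹⁵ = t, (t²)¹⁶ = t³, (t²)¹⁷ = t⁵, (t²)¹⁸ = t⁷, (t²)¹⁹ = t⁹, (t²)²⁰ = t¹¹, (t²)²¹ = t¹³, (t²)²² = t¹⁵, (t²)²³ = t¹⁷, (t²)²⁴ = t¹⁹, (t²)²⁵ = t²¹, (t²)²⁶ = t²³, (t²)²⁷ = t²⁵, (t²)²⁸ = t²⁷, (t²)²⁹ = e.
So |⟨t²⟩| = ord(t²) = 29. With |G| = 29, by Lagrange [G : ⟨t²⟩] = 29/29 = 1.

Answer: 1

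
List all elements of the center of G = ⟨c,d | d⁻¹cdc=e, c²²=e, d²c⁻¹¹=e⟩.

An element z ∈ Z(G) iff z commutes with every generator.
For example c¹¹ is central: (c¹¹)·c = c¹² = c·(c¹¹); (c¹¹)·d = d⁻¹ = d·(c¹¹).
Whereas c ∉ Z(G) since c·d = cd ≠ c¹⁰d⁻¹ = d·c.
Checking each of the 44 elements this way gives Z(G) = {e, c¹¹}, of order 2.

Answer: {e, c¹¹}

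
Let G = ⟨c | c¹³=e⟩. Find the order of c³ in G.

Compute successive powers until reaching e:
  (c³)¹ = c³, (c³)² = c⁶, (c³)³ = c⁹, (c³)⁴ = c¹², (c³)⁵ = c², (c³)⁶ = c⁵, (c³)⁷ = c⁸, (c³)⁸ = c¹¹, (c³)⁹ = c, (c³)¹⁰ = c⁴, (c³)¹¹ = c⁷, (c³)¹² = c¹⁰, (c³)¹³ = e.
The smallest positive k with (c³)ᵏ = e is 13.

Answer: 13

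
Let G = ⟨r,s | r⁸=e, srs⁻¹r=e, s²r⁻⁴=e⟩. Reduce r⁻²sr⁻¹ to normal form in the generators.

Multiply left to right, reducing at each step:
  (r⁶) · s = r²s⁻¹
  (r²s⁻¹) · r⁻¹ = r³s⁻¹

Answer: r³s⁻¹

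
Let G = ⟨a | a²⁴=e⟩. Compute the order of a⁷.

Compute successive powers until reaching e:
  (a⁷)¹ = a⁷, (a⁷)² = a¹⁴, (a⁷)³ = a²¹, (a⁷)⁴ = a⁴, (a⁷)⁵ = a¹¹, (a⁷)⁶ = a¹⁸, (a⁷)⁷ = a, (a⁷)⁸ = a⁸, (a⁷)⁹ = a¹⁵, (a⁷)¹⁰ = a²², (a⁷)¹¹ = a⁵, (a⁷)¹² = a¹², (a⁷)¹³ = a¹⁹, (a⁷)¹⁴ = a², (a⁷)¹⁵ = a⁹, (a⁷)¹⁶ = a¹⁶, (a⁷)¹⁷ = a²³, (a⁷)¹⁸ = a⁶, (a⁷)¹⁹ = a¹³, (a⁷)²⁰ = a²⁰, (a⁷)²¹ = a³, (a⁷)²² = a¹⁰, (a⁷)²³ = a¹⁷, (a⁷)²⁴ = e.
The smallest positive k with (a⁷)ᵏ = e is 24.

Answer: 24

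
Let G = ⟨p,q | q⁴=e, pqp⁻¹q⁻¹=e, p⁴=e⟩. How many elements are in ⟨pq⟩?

|⟨pq⟩| equals the order of pq. Compute successive powers until reaching e:
  (pq)¹ = pq, (pq)² = p²q², (pq)³ = p³q³, (pq)⁴ = e.
The smallest positive k with (pq)ᵏ = e is 4, so |⟨pq⟩| = 4.

Answer: 4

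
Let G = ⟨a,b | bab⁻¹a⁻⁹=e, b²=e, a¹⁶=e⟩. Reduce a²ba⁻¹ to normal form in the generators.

Multiply left to right, reducing at each step:
  (a²) · b = a²b
  (a²b) · a⁻¹ = a⁹b

Answer: a⁹b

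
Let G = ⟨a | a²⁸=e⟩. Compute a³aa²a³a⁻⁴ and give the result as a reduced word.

Multiply left to right, reducing at each step:
  (a³) · a = a⁴
  (a⁴) · a² = a⁶
  (a⁶) · a³ = a⁹
  (a⁹) · a⁻⁴ = a⁵

Answer: a⁵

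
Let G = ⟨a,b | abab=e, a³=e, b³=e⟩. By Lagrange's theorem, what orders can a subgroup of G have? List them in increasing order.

|G| = 12 = 2² · 3. By Lagrange's theorem the order of any subgroup divides 12; the divisors of 12 are 1, 2, 3, 4, 6, 12.

Answer: 1, 2, 3, 4, 6, 12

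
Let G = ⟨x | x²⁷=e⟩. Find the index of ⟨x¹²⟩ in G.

First find ord(x¹²) by computing successive powers:
  (x¹²)¹ = x¹², (x¹²)² = x²⁴, (x¹²)³ = x⁹, (x¹²)⁴ = x²¹, (x¹²)⁵ = x⁶, (x¹²)⁶ = x¹⁸, (x¹²)⁷ = x³, (x¹²)⁸ = x¹⁵, (x¹²)⁹ = e.
So |⟨x¹²⟩| = ord(x¹²) = 9. With |G| = 27, by Lagrange [G : ⟨x¹²⟩] = 27/9 = 3.

Answer: 3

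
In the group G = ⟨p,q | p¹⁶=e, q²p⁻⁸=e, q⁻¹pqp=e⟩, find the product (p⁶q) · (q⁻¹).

Compute (p⁶q) · (q⁻¹) by multiplying left to right and reducing via the relations at each step:
  (p⁶q) · q⁻¹ = p⁶

Answer: p⁶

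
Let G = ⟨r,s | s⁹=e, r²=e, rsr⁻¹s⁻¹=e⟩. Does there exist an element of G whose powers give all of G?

|G| = 18. The element rs has order 18 (its powers give 18 distinct elements), so ⟨rs⟩ = G and G is cyclic.

Answer: Yes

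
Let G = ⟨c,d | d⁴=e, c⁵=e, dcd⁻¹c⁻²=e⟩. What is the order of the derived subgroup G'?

G' = [G, G] is generated by all commutators. The generator-pair commutators are: [c, d] = c⁴.
The subgroup they normally generate is {e, c, c², c³, c⁴}, of order 5.
Check: |G/G'| = 20/5 = 4 is the order of the abelianisation.

Answer: 5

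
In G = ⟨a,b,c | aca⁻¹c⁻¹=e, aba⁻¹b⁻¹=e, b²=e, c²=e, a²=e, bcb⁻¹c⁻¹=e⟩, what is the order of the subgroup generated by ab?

|⟨ab⟩| equals the order of ab. Compute successive powers until reaching e:
  (ab)¹ = ab, (ab)² = e.
The smallest positive k with (ab)ᵏ = e is 2, so |⟨ab⟩| = 2.

Answer: 2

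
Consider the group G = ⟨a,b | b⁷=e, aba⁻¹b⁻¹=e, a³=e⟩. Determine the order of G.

Enumerate words in the generators, reducing via the relations: the distinct elements are
  {a, b, e, ab, a², b², b³, b⁴, b⁵, b⁶, ab², ab³, ab⁴, ab⁵, ab⁶, a²b, a²b², a²b³, a²b⁴, a²b⁵, a²b⁶}.
No further products give new elements, so |G| = 21.

Answer: 21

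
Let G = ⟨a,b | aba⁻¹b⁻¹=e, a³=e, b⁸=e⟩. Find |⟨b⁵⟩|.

|⟨b⁵⟩| equals the order of b⁵. Compute successive powers until reaching e:
  (b⁵)¹ = b⁵, (b⁵)² = b², (b⁵)³ = b⁷, (b⁵)⁴ = b⁴, (b⁵)⁵ = b, (b⁵)⁶ = b⁶, (b⁵)⁷ = b³, (b⁵)⁸ = e.
The smallest positive k with (b⁵)ᵏ = e is 8, so |⟨b⁵⟩| = 8.

Answer: 8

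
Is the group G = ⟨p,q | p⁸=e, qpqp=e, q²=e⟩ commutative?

p·q = pq but q·p = p⁷q, so p·q ≠ q·p and G is not abelian.

Answer: No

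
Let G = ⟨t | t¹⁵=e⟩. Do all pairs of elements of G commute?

G has a single generator, so G is cyclic and hence abelian.

Answer: Yes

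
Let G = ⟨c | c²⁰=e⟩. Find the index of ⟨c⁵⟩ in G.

First find ord(c⁵) by computing successive powers:
  (c⁵)¹ = c⁵, (c⁵)² = c¹⁰, (c⁵)³ = c¹⁵, (c⁵)⁴ = e.
So |⟨c⁵⟩| = ord(c⁵) = 4. With |G| = 20, by Lagrange [G : ⟨c⁵⟩] = 20/4 = 5.

Answer: 5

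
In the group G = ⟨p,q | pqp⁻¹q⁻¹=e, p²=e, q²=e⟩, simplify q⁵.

Compute successive powers of q, reducing at each step:
  q²: q · q = e
  q³: e · q = q
  q⁴: q · q = e
  q⁵: e · q = q

Answer: q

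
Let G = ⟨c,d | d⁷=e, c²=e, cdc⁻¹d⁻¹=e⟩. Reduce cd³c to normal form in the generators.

Multiply left to right, reducing at each step:
  c · d³ = cd³
  (cd³) · c = d³

Answer: d³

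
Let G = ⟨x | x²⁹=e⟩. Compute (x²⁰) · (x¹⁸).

Compute (x²⁰) · (x¹⁸) by multiplying left to right and reducing via the relations at each step:
  (x²⁰) · x¹⁸ = x⁹

Answer: x⁹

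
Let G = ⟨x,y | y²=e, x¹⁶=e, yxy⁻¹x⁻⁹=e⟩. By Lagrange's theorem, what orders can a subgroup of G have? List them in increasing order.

|G| = 32 = 2⁵. By Lagrange's theorem the order of any subgroup divides 32; the divisors of 32 are 1, 2, 4, 8, 16, 32.

Answer: 1, 2, 4, 8, 16, 32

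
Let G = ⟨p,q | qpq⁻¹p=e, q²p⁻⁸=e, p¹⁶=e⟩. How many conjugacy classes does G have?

The conjugacy classes (representative and size) are:
  [e] (size 1), [p] (size 2), [p¹⁴] (size 2), [p¹³] (size 2), [p¹²] (size 2), [p⁵] (size 2), [p¹⁰] (size 2), [p⁷] (size 2), [p⁸] (size 1), [q⁻¹] (size 8), [p⁷q⁻¹] (size 8).
Class equation: 1 + 2 + 2 + 2 + 2 + 2 + 2 + 2 + 1 + 8 + 8 = 32 = |G|. So G has 11 conjugacy classes.

Answer: 11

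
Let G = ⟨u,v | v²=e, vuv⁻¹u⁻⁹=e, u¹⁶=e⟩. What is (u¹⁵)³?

Compute successive powers of (u¹⁵), reducing at each step:
  (u¹⁵)²: (u¹⁵) · u¹⁵ = u¹⁴
  (u¹⁵)³: (u¹⁴) · u¹⁵ = u¹³

Answer: u¹³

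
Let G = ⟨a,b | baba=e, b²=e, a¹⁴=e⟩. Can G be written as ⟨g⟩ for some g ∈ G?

Every cyclic group is abelian. But a·b = ab while b·a = a¹³b, so a·b ≠ b·a and G is not abelian. Hence G is not cyclic.

Answer: No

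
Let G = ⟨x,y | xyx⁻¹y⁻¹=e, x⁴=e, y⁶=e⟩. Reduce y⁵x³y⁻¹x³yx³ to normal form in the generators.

Multiply left to right, reducing at each step:
  (y⁵) · x³ = x³y⁵
  (x³y⁵) · y⁻¹ = x³y⁴
  (x³y⁴) · x³ = x²y⁴
  (x²y⁴) · y = x²y⁵
  (x²y⁵) · x³ = xy⁵

Answer: xy⁵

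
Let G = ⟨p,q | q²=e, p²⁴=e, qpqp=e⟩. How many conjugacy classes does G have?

The conjugacy classes (representative and size) are:
  [e] (size 1), [p²³] (size 2), [p²] (size 2), [p³] (size 2), [p²⁰] (size 2), [p¹⁹] (size 2), [p⁶] (size 2), [p⁷] (size 2), [p⁸] (size 2), [p⁹] (size 2), [p¹⁴] (size 2), [p¹¹] (size 2), [p¹²] (size 1), [p⁴q] (size 12), [p⁵q] (size 12).
Class equation: 1 + 2 + 2 + 2 + 2 + 2 + 2 + 2 + 2 + 2 + 2 + 2 + 1 + 12 + 12 = 48 = |G|. So G has 15 conjugacy classes.

Answer: 15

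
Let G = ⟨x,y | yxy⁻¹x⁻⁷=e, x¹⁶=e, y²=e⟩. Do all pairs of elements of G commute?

x·y = xy but y·x = x⁷y, so x·y ≠ y·x and G is not abelian.

Answer: No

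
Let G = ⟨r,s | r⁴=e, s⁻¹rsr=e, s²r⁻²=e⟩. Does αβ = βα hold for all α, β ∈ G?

r·s = rs but s·r = rs⁻¹, so r·s ≠ s·r and G is not abelian.

Answer: No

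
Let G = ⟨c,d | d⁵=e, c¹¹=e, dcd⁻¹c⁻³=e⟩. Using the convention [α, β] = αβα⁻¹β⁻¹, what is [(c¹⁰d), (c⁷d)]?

[(c¹⁰d), (c⁷d)] = (c¹⁰d)·(c⁷d)·(c¹⁰d)⁻¹·(c⁷d)⁻¹.
  (c¹⁰d) · (c⁷d) = c⁹d²
  (c⁹d²) · (c⁴d⁴) = cd
  (cd) · (c⁵d⁴) = c⁵

Answer: c⁵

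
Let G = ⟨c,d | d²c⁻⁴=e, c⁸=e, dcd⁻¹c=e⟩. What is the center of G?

An element z ∈ Z(G) iff z commutes with every generator.
For example c⁴ is central: (c⁴)·c = c⁵ = c·(c⁴); (c⁴)·d = d⁻¹ = d·(c⁴).
Whereas c ∉ Z(G) since c·d = cd ≠ c³d⁻¹ = d·c.
Checking each of the 16 elements this way gives Z(G) = {e, c⁴}, of order 2.

Answer: {e, c⁴}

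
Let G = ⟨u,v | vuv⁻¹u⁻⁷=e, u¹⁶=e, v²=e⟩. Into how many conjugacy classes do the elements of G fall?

The conjugacy classes (representative and size) are:
  [e] (size 1), [u] (size 2), [u¹⁴] (size 2), [u³] (size 2), [u⁴] (size 2), [u¹⁰] (size 2), [u⁸] (size 1), [u⁹] (size 2), [u¹¹] (size 2), [u¹⁰v] (size 8), [uv] (size 8).
Class equation: 1 + 2 + 2 + 2 + 2 + 2 + 1 + 2 + 2 + 8 + 8 = 32 = |G|. So G has 11 conjugacy classes.

Answer: 11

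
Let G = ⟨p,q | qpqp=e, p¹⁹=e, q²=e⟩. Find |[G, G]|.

G' = [G, G] is generated by all commutators. The generator-pair commutators are: [p, q] = p².
The subgroup they normally generate is {e, p, p², p³, p⁴, p⁵, p⁶, p⁷, p⁸, p⁹, p¹⁰, p¹¹, p¹², p¹³, p¹⁴, p¹⁵, p¹⁶, p¹⁷, p¹⁸}, of order 19.
Check: |G/G'| = 38/19 = 2 is the order of the abelianisation.

Answer: 19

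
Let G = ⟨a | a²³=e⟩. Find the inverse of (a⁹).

The order of (a⁹) is 23 (smallest k with (a⁹)ᵏ = e), so (a⁹)⁻¹ = (a⁹)²² = a¹⁴.
Check: (a⁹) · (a¹⁴) → (a⁹) · a¹⁴ = e, giving e as required.

Answer: a¹⁴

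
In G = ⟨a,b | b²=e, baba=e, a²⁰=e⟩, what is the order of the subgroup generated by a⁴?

|⟨a⁴⟩| equals the order of a⁴. Compute successive powers until reaching e:
  (a⁴)¹ = a⁴, (a⁴)² = a⁸, (a⁴)³ = a¹², (a⁴)⁴ = a¹⁶, (a⁴)⁵ = e.
The smallest positive k with (a⁴)ᵏ = e is 5, so |⟨a⁴⟩| = 5.

Answer: 5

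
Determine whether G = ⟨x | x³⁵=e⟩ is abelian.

G has a single generator, so G is cyclic and hence abelian.

Answer: Yes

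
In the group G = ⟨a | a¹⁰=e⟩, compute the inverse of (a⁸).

The order of (a⁸) is 5 (smallest k with (a⁸)ᵏ = e), so (a⁸)⁻¹ = (a⁸)⁴ = a².
Check: (a⁸) · (a²) → (a⁸) · a² = e, giving e as required.

Answer: a²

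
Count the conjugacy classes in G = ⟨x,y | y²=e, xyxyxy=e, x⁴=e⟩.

The conjugacy classes (representative and size) are:
  [e] (size 1), [x³] (size 6), [x²yx²y] (size 3), [xyx³] (size 6), [yx³] (size 8).
Class equation: 1 + 6 + 3 + 6 + 8 = 24 = |G|. So G has 5 conjugacy classes.

Answer: 5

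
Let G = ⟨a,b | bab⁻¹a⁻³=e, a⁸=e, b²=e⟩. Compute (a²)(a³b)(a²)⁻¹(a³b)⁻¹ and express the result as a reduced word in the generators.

[(a²), (a³b)] = (a²)·(a³b)·(a²)⁻¹·(a³b)⁻¹.
  (a²) · (a³b) = a⁵b
  (a⁵b) · (a⁶) = a⁷b
  (a⁷b) · (a⁷b) = a⁴

Answer: a⁴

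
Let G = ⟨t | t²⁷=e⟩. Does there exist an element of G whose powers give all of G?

|G| = 27. The element t has order 27 (its powers give 27 distinct elements), so ⟨t⟩ = G and G is cyclic.

Answer: Yes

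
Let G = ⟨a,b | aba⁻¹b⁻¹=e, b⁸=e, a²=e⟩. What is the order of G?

Enumerate words in the generators, reducing via the relations: the distinct elements are
  {a, b, e, ab, b², b³, b⁴, b⁵, b⁶, b⁷, ab², ab³, ab⁴, ab⁵, ab⁶, ab⁷}.
No further products give new elements, so |G| = 16.

Answer: 16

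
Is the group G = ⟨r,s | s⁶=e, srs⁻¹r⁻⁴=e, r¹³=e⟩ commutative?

r·s = rs but s·r = r⁴s, so r·s ≠ s·r and G is not abelian.

Answer: No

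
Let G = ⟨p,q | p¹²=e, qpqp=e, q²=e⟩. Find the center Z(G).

An element z ∈ Z(G) iff z commutes with every generator.
For example p⁶ is central: (p⁶)·p = p⁷ = p·(p⁶); (p⁶)·q = p⁶q = q·(p⁶).
Whereas p ∉ Z(G) since p·q = pq ≠ p¹¹q = q·p.
Checking each of the 24 elements this way gives Z(G) = {e, p⁶}, of order 2.

Answer: {e, p⁶}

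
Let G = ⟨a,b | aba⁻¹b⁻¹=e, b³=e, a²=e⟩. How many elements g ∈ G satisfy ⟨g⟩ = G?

G is cyclic of order 6. An element generates G iff its order is 6, and a cyclic group of order 6 has exactly φ(6) = 2 such elements.

Answer: 2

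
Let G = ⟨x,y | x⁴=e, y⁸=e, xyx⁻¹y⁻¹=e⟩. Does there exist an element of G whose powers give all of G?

|G| = 32, but the maximum element order in G is 8 < 32. No single element generates all of G, so G is not cyclic.

Answer: No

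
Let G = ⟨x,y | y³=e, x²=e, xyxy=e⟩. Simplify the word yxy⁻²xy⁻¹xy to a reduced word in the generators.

Multiply left to right, reducing at each step:
  y · x = xy²
  (xy²) · y⁻² = x
  x · x = e
  e · y⁻¹ = y²
  (y²) · x = xy
  (xy) · y = xy²

Answer: xy²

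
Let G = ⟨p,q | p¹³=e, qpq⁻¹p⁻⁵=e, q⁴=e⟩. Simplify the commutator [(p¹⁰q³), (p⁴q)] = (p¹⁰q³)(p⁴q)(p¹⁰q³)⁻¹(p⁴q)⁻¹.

[(p¹⁰q³), (p⁴q)] = (p¹⁰q³)·(p⁴q)·(p¹⁰q³)⁻¹·(p⁴q)⁻¹.
  (p¹⁰q³) · (p⁴q) = p³
  (p³) · (p²q) = p⁵q
  (p⁵q) · (p⁷q³) = p

Answer: p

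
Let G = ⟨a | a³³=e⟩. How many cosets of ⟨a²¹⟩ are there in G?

First find ord(a²¹) by computing successive powers:
  (a²¹)¹ = a²¹, (a²¹)² = a⁹, (a²¹)³ = a³⁰, (a²¹)⁴ = a¹⁸, (a²¹)⁵ = a⁶, (a²¹)⁶ = a²⁷, (a²¹)⁷ = a¹⁵, (a²¹)⁸ = a³, (a²¹)⁹ = a²⁴, (a²¹)¹⁰ = a¹², (a²¹)¹¹ = e.
So |⟨a²¹⟩| = ord(a²¹) = 11. With |G| = 33, by Lagrange [G : ⟨a²¹⟩] = 33/11 = 3.

Answer: 3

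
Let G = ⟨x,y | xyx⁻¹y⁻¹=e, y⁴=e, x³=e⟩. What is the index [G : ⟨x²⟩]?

First find ord(x²) by computing successive powers:
  (x²)¹ = x², (x²)² = x, (x²)³ = e.
So |⟨x²⟩| = ord(x²) = 3. With |G| = 12, by Lagrange [G : ⟨x²⟩] = 12/3 = 4.

Answer: 4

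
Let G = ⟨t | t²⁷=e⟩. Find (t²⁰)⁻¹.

The order of (t²⁰) is 27 (smallest k with (t²⁰)ᵏ = e), so (t²⁰)⁻¹ = (t²⁰)²⁶ = t⁷.
Check: (t²⁰) · (t⁷) → (t²⁰) · t⁷ = e, giving e as required.

Answer: t⁷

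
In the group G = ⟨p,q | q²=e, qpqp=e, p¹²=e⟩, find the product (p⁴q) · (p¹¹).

Compute (p⁴q) · (p¹¹) by multiplying left to right and reducing via the relations at each step:
  (p⁴q) · p¹¹ = p⁵q

Answer: p⁵q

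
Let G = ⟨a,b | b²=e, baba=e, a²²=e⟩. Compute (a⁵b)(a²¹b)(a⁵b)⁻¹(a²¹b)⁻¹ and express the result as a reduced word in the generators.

[(a⁵b), (a²¹b)] = (a⁵b)·(a²¹b)·(a⁵b)⁻¹·(a²¹b)⁻¹.
  (a⁵b) · (a²¹b) = a⁶
  (a⁶) · (a⁵b) = a¹¹b
  (a¹¹b) · (a²¹b) = a¹²

Answer: a¹²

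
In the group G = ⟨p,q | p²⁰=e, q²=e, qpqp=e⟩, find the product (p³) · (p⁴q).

Compute (p³) · (p⁴q) by multiplying left to right and reducing via the relations at each step:
  (p³) · p⁴ = p⁷
  (p⁷) · q = p⁷q

Answer: p⁷q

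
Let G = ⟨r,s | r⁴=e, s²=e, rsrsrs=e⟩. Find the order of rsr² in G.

Compute successive powers until reaching e:
  (rsr²)¹ = rsr², (rsr²)² = r²sr³, (rsr²)³ = e.
The smallest positive k with (rsr²)ᵏ = e is 3.

Answer: 3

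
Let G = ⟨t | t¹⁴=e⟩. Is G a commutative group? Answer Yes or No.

G has a single generator, so G is cyclic and hence abelian.

Answer: Yes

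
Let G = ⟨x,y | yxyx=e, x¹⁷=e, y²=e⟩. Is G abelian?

x·y = xy but y·x = x¹⁶y, so x·y ≠ y·x and G is not abelian.

Answer: No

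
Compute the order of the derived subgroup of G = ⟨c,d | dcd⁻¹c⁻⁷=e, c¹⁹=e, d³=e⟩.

G' = [G, G] is generated by all commutators. The generator-pair commutators are: [c, d] = c¹³.
The subgroup they normally generate is {e, c, c², c³, c⁴, c⁵, c⁶, c⁷, c⁸, c⁹, c¹⁰, c¹¹, c¹², c¹³, c¹⁴, c¹⁵, c¹⁶, c¹⁷, c¹⁸}, of order 19.
Check: |G/G'| = 57/19 = 3 is the order of the abelianisation.

Answer: 19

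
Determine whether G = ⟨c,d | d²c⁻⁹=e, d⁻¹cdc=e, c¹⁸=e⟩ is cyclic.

Every cyclic group is abelian. But c·d = cd while d·c = c⁸d⁻¹, so c·d ≠ d·c and G is not abelian. Hence G is not cyclic.

Answer: No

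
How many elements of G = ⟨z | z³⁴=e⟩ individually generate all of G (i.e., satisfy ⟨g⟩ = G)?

G is cyclic of order 34. An element generates G iff its order is 34, and a cyclic group of order 34 has exactly φ(34) = 16 such elements.

Answer: 16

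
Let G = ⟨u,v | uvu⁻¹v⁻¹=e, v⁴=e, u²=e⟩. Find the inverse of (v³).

The order of (v³) is 4 (smallest k with (v³)ᵏ = e), so (v³)⁻¹ = (v³)³ = v.
Check: (v³) · v → (v³) · v = e, giving e as required.

Answer: v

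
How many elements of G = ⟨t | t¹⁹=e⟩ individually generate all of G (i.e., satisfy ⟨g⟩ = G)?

G is cyclic of order 19. An element generates G iff its order is 19, and a cyclic group of order 19 has exactly φ(19) = 18 such elements.

Answer: 18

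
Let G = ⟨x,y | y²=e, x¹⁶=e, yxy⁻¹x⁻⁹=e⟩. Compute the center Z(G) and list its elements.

An element z ∈ Z(G) iff z commutes with every generator.
For example x² is central: (x²)·x = x³ = x·(x²); (x²)·y = x²y = y·(x²).
Whereas x ∉ Z(G) since x·y = xy ≠ x⁹y = y·x.
Checking each of the 32 elements this way gives Z(G) = {e, x², x⁴, x⁶, x⁸, x¹⁰, x¹², x¹⁴}, of order 8.

Answer: {e, x², x⁴, x⁶, x⁸, x¹⁰, x¹², x¹⁴}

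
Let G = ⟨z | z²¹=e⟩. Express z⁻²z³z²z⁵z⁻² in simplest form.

Multiply left to right, reducing at each step:
  (z¹⁹) · z³ = z
  z · z² = z³
  (z³) · z⁵ = z⁸
  (z⁸) · z⁻² = z⁶

Answer: z⁶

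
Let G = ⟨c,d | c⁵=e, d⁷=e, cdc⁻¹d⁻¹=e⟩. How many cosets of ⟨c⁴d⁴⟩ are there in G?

First find ord(c⁴d⁴) by computing successive powers:
  (c⁴d⁴)¹ = c⁴d⁴, (c⁴d⁴)² = c³d, (c⁴d⁴)³ = c²d⁵, (c⁴d⁴)⁴ = cd², (c⁴d⁴)⁵ = d⁶, (c⁴d⁴)⁶ = c⁴d³, (c⁴d⁴)⁷ = c³, (c⁴d⁴)⁸ = c²d⁴, (c⁴d⁴)⁹ = cd, (c⁴d⁴)¹⁰ = d⁵, (c⁴d⁴)¹¹ = c⁴d², (c⁴d⁴)¹² = c³d⁶, (c⁴d⁴)¹³ = c²d³, (c⁴d⁴)¹⁴ = c, (c⁴d⁴)¹⁵ = d⁴, (c⁴d⁴)¹⁶ = c⁴d, (c⁴d⁴)¹⁷ = c³d⁵, (c⁴d⁴)¹⁸ = c²d², (c⁴d⁴)¹⁹ = cd⁶, (c⁴d⁴)²⁰ = d³, (c⁴d⁴)²¹ = c⁴, (c⁴d⁴)²² = c³d⁴, (c⁴d⁴)²³ = c²d, (c⁴d⁴)²⁴ = cd⁵, (c⁴d⁴)²⁵ = d², (c⁴d⁴)²⁶ = c⁴d⁶, (c⁴d⁴)²⁷ = c³d³, (c⁴d⁴)²⁸ = c², (c⁴d⁴)²⁹ = cd⁴, (c⁴d⁴)³⁰ = d, (c⁴d⁴)³¹ = c⁴d⁵, (c⁴d⁴)³² = c³d², (c⁴d⁴)³³ = c²d⁶, (c⁴d⁴)³⁴ = cd³, (c⁴d⁴)³⁵ = e.
So |⟨c⁴d⁴⟩| = ord(c⁴d⁴) = 35. With |G| = 35, by Lagrange [G : ⟨c⁴d⁴⟩] = 35/35 = 1.

Answer: 1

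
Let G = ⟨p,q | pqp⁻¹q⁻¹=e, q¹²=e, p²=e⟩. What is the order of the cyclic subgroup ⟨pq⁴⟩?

|⟨pq⁴⟩| equals the order of pq⁴. Compute successive powers until reaching e:
  (pq⁴)¹ = pq⁴, (pq⁴)² = q⁸, (pq⁴)³ = p, (pq⁴)⁴ = q⁴, (pq⁴)⁵ = pq⁸, (pq⁴)⁶ = e.
The smallest positive k with (pq⁴)ᵏ = e is 6, so |⟨pq⁴⟩| = 6.

Answer: 6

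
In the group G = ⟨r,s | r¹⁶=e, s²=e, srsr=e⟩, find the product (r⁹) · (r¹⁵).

Compute (r⁹) · (r¹⁵) by multiplying left to right and reducing via the relations at each step:
  (r⁹) · r¹⁵ = r⁸

Answer: r⁸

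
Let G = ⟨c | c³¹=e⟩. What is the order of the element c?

Compute successive powers until reaching e:
  c¹ = c, c² = c², c³ = c³, c⁴ = c⁴, c⁵ = c⁵, c⁶ = c⁶, c⁷ = c⁷, c⁸ = c⁸, c⁹ = c⁹, c¹⁰ = c¹⁰, c¹¹ = c¹¹, c¹² = c¹², c¹³ = c¹³, c¹⁴ = c¹⁴, c¹⁵ = c¹⁵, c¹⁶ = c¹⁶, c¹⁷ = c¹⁷, c¹⁸ = c¹⁸, c¹⁹ = c¹⁹, c²⁰ = c²⁰, c²¹ = c²¹, c²² = c²², c²³ = c²³, c²⁴ = c²⁴, c²⁵ = c²⁵, c²⁶ = c²⁶, c²⁷ = c²⁷, c²⁸ = c²⁸, c²⁹ = c²⁹, c³⁰ = c³⁰, c³¹ = e.
The smallest positive k with cᵏ = e is 31.

Answer: 31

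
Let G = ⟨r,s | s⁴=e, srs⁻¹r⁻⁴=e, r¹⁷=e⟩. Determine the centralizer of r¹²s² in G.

⟨r¹²s²⟩ ⊆ C_G(r¹²s²) since powers of r¹²s² commute with r¹²s²; so |C_G(r¹²s²)| ≥ |⟨r¹²s²⟩| = 2.
By orbit–stabilizer, |C_G(r¹²s²)| = |G| / |conj. class of r¹²s²| = 68 / 17 = 4.
The 4 elements commuting with r¹²s² are {e, r¹²s², r¹⁶s, r¹³s³}.

Answer: {e, r¹²s², r¹⁶s, r¹³s³}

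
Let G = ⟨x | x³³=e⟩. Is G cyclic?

|G| = 33. The element x has order 33 (its powers give 33 distinct elements), so ⟨x⟩ = G and G is cyclic.

Answer: Yes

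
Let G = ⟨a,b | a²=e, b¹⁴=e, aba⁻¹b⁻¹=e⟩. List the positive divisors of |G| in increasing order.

|G| = 28 = 2² · 7. By Lagrange's theorem the order of any subgroup divides 28; the divisors of 28 are 1, 2, 4, 7, 14, 28.

Answer: 1, 2, 4, 7, 14, 28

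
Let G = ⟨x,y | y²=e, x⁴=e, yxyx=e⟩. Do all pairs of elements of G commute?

x·y = xy but y·x = x³y, so x·y ≠ y·x and G is not abelian.

Answer: No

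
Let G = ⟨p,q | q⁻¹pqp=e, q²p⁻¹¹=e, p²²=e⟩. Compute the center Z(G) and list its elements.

An element z ∈ Z(G) iff z commutes with every generator.
For example p¹¹ is central: (p¹¹)·p = p¹² = p·(p¹¹); (p¹¹)·q = q⁻¹ = q·(p¹¹).
Whereas p ∉ Z(G) since p·q = pq ≠ p¹⁰q⁻¹ = q·p.
Checking each of the 44 elements this way gives Z(G) = {e, p¹¹}, of order 2.

Answer: {e, p¹¹}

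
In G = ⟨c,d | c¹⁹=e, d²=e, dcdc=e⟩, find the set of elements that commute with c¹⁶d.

⟨c¹⁶d⟩ ⊆ C_G(c¹⁶d) since powers of c¹⁶d commute with c¹⁶d; so |C_G(c¹⁶d)| ≥ |⟨c¹⁶d⟩| = 2.
By orbit–stabilizer, |C_G(c¹⁶d)| = |G| / |conj. class of c¹⁶d| = 38 / 19 = 2.
The 2 elements commuting with c¹⁶d are {e, c¹⁶d}.

Answer: {e, c¹⁶d}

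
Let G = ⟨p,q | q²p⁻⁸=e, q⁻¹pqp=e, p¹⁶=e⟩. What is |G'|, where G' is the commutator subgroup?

G' = [G, G] is generated by all commutators. The generator-pair commutators are: [p, q] = p².
The subgroup they normally generate is {e, p², p⁴, p⁶, p⁸, p¹⁰, p¹², p¹⁴}, of order 8.
Check: |G/G'| = 32/8 = 4 is the order of the abelianisation.

Answer: 8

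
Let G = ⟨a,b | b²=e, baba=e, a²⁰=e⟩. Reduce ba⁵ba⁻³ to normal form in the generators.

Multiply left to right, reducing at each step:
  b · a⁵ = a¹⁵b
  (a¹⁵b) · b = a¹⁵
  (a¹⁵) · a⁻³ = a¹²

Answer: a¹²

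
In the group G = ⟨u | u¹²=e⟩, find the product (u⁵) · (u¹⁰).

Compute (u⁵) · (u¹⁰) by multiplying left to right and reducing via the relations at each step:
  (u⁵) · u¹⁰ = u³

Answer: u³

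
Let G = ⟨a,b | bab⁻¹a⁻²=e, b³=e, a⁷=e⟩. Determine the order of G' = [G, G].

G' = [G, G] is generated by all commutators. The generator-pair commutators are: [a, b] = a⁶.
The subgroup they normally generate is {e, a, a², a³, a⁴, a⁵, a⁶}, of order 7.
Check: |G/G'| = 21/7 = 3 is the order of the abelianisation.

Answer: 7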